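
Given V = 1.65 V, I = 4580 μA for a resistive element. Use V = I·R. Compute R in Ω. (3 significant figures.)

360 Ω

Rearranging: R = V/I.
V = 1.65 V; I = 4580 μA = 0.004580 A.
R = 360.3 Ω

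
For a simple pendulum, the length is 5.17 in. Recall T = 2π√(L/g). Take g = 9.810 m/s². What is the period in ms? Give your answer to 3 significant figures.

727 ms

T is given directly by: T = 2π√(L/g).
L = 5.17 in = 0.1313 m; g = 9.810 m/s².
T = 0.7270 s
0.7270 s × (1 ms / 0.001000 s) = 727.0 ms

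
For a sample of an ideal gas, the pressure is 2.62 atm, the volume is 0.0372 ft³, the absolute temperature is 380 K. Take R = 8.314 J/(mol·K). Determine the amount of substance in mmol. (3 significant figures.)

88.5 mmol

From the ideal-gas law: n = PV/(RT).
P = 2.62 atm = 2.655×10^5 Pa; V = 0.0372 ft³ = 0.001053 m³; T = 380 K; R = 8.314 J/(mol·K).
n = 0.08851 mol
0.08851 mol × (1 mmol / 0.001000 mol) = 88.51 mmol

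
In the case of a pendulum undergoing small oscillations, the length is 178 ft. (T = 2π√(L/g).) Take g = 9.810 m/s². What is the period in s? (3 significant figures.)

T is given directly by: T = 2π√(L/g).
L = 178 ft = 54.25 m; g = 9.810 m/s².
T = 14.78 s

14.8 s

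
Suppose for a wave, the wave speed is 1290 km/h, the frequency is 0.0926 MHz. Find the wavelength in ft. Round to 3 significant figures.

Rearranging v = f·λ for λ: λ = v/f.
v = 1290 km/h = 358.3 m/s; f = 0.0926 MHz = 92600 Hz.
λ = 0.003870 m
0.003870 m × (1 ft / 0.3048 m) = 0.01270 ft

0.0127 ft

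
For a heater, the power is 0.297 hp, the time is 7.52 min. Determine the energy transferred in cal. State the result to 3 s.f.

23900 cal

Solving P = W/t for W: W = P·t.
P = 0.297 hp = 221.5 W; t = 7.52 min = 451.2 s.
W = 99929 J
99929 J × (1 cal / 4.184 J) = 23883 cal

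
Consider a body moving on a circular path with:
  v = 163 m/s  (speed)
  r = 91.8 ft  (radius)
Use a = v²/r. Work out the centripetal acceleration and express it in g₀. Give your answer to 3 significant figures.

96.8 g₀

Directly: a = v²/r.
v = 163 m/s; r = 91.8 ft = 27.98 m.
a = 949.5 m/s²
949.5 m/s² × (1 g₀ / 9.807 m/s²) = 96.83 g₀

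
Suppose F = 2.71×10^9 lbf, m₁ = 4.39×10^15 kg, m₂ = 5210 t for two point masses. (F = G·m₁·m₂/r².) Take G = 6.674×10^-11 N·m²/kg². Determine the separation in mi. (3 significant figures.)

0.00699 mi

From Newton's law of gravitation: r = √(G·m₁m₂/F).
F = 2.71×10^9 lbf = 1.205×10^10 N; m₁ = 4.39×10^15 kg; m₂ = 5210 t = 5.210×10^6 kg; G = 6.674×10^-11 N·m²/kg².
r = 11.25 m
11.25 m × (1 mi / 1609 m) = 0.006992 mi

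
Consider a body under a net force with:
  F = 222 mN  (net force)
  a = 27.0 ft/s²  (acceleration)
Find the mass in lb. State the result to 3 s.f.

From Newton's second law: m = F/a.
F = 222 mN = 0.2220 N; a = 27.0 ft/s² = 8.230 m/s².
m = 0.02698 kg
0.02698 kg × (1 lb / 0.4536 kg) = 0.05947 lb

0.0595 lb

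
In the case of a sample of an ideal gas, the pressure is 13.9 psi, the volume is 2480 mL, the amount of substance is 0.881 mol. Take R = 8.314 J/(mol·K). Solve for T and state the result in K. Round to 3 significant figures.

32.4 K

Solving PV = nRT for T: T = PV/(nR).
P = 13.9 psi = 95837 Pa; V = 2480 mL = 0.002480 m³; n = 0.881 mol; R = 8.314 J/(mol·K).
T = 32.45 K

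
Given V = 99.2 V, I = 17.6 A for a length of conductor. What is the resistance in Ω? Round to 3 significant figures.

5.64 Ω

From Ohm's law: R = V/I.
V = 99.2 V; I = 17.6 A.
R = 5.636 Ω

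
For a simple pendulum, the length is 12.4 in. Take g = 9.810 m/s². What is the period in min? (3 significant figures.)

T is given directly by: T = 2π√(L/g).
L = 12.4 in = 0.3150 m; g = 9.810 m/s².
T = 1.126 s
1.126 s × (1 min / 60.00 s) = 0.01876 min

0.0188 min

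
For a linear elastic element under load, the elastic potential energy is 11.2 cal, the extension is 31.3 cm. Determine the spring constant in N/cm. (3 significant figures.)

Rearranging U = ½k·x² for k: k = 2U/x².
U = 11.2 cal = 46.86 J; x = 31.3 cm = 0.3130 m.
k = 956.6 N/m
956.6 N/m × (1 N/cm / 100.0 N/m) = 9.566 N/cm

9.57 N/cm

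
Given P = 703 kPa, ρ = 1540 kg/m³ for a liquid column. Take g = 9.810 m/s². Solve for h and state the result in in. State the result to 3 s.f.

Solving P = ρ·g·h for h: h = P/(ρ·g).
P = 703 kPa = 7.030×10^5 Pa; ρ = 1540 kg/m³; g = 9.810 m/s².
h = 46.53 m
46.53 m × (1 in / 0.02540 m) = 1832 in

1830 in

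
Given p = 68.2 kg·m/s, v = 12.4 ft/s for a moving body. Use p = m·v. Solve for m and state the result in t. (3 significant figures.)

Rearranging: m = p/v.
p = 68.2 kg·m/s; v = 12.4 ft/s = 3.780 m/s.
m = 18.04 kg
18.04 kg × (1 t / 1000 kg) = 0.01804 t

0.0180 t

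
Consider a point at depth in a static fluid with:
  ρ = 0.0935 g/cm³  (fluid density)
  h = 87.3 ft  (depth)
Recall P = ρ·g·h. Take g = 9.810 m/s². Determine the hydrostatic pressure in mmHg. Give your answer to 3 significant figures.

183 mmHg

P is given directly by: P = ρgh.
ρ = 0.0935 g/cm³ = 93.50 kg/m³; h = 87.3 ft = 26.61 m; g = 9.810 m/s².
P = 24407 Pa  (the unit combination reduces to kg/(m·s²) = Pa)
24407 Pa × (1 mmHg / 133.3 Pa) = 183.1 mmHg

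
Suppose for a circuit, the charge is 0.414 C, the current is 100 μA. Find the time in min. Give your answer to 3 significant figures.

Rearranging q = I·t for t: t = q/I.
q = 0.414 C; I = 100 μA = 1.000×10^-4 A.
t = 4140 s
4140 s × (1 min / 60.00 s) = 69.00 min

69.0 min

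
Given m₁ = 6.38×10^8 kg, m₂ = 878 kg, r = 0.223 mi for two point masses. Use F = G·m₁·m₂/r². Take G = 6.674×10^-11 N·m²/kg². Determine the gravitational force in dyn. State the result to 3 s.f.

From Newton's law of gravitation: F = Gm₁m₂/r².
m₁ = 6.38×10^8 kg; m₂ = 878 kg; r = 0.223 mi = 358.9 m; G = 6.674×10^-11 N·m²/kg².
F = 2.903×10^-4 N  (the unit combination reduces to kg·m/s² = N)
2.903×10^-4 N × (1 dyn / 1.000×10^-5 N) = 29.03 dyn

29.0 dyn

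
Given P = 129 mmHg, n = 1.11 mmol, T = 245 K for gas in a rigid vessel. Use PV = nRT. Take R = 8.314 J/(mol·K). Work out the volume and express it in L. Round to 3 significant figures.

Solving PV = nRT for V: V = nRT/P.
P = 129 mmHg = 17199 Pa; n = 1.11 mmol = 0.001110 mol; T = 245 K; R = 8.314 J/(mol·K).
V = 1.315×10^-4 m³
1.315×10^-4 m³ × (1 L / 0.001000 m³) = 0.1315 L

0.131 L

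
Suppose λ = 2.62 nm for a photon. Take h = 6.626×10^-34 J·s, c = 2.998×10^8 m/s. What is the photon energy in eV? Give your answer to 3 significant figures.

473 eV

E is given directly by: E = hc/λ.
λ = 2.62 nm = 2.620×10^-9 m; h = 6.626×10^-34 J·s; c = 2.998×10^8 m/s.
E = 7.582×10^-17 J
7.582×10^-17 J × (1 eV / 1.602×10^-19 J) = 473.2 eV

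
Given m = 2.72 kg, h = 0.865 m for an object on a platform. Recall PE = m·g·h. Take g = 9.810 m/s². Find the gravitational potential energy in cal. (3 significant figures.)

Directly: PE = mgh.
m = 2.72 kg; h = 0.865 m; g = 9.810 m/s².
PE = 23.08 J  (the unit combination reduces to kg·m²/s² = J)
23.08 J × (1 cal / 4.184 J) = 5.516 cal

5.52 cal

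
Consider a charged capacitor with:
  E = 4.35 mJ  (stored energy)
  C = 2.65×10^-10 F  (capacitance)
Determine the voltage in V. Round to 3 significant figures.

Rearranging E = ½C·V² for V: V = √(2E/C).
E = 4.35 mJ = 0.004350 J; C = 2.65×10^-10 F.
V = 5730 V  (the unit combination reduces to kg·m²/(A·s³) = V)

5730 V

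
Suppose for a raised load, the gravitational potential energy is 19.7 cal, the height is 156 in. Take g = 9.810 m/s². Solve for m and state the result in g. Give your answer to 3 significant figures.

Rearranging: m = PE/(g·h).
PE = 19.7 cal = 82.42 J; h = 156 in = 3.962 m; g = 9.810 m/s².
m = 2.120 kg
2.120 kg × (1 g / 0.001000 kg) = 2120 g

2120 g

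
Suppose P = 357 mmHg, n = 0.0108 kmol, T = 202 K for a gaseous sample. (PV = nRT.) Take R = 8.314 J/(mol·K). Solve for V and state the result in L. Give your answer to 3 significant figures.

381 L

From the ideal-gas law: V = nRT/P.
P = 357 mmHg = 47596 Pa; n = 0.0108 kmol = 10.80 mol; T = 202 K; R = 8.314 J/(mol·K).
V = 0.3811 m³
0.3811 m³ × (1 L / 0.001000 m³) = 381.1 L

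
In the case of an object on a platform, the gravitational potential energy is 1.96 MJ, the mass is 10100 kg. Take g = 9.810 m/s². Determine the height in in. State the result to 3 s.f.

Rearranging: h = PE/(m·g).
PE = 1.96 MJ = 1.960×10^6 J; m = 10100 kg; g = 9.810 m/s².
h = 19.78 m
19.78 m × (1 in / 0.02540 m) = 778.8 in

779 in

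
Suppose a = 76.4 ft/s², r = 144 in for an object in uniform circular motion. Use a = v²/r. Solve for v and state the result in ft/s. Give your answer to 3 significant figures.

Rearranging a = v²/r for v: v = √(a·r).
a = 76.4 ft/s² = 23.29 m/s²; r = 144 in = 3.658 m.
v = 9.229 m/s
9.229 m/s × (1 ft/s / 0.3048 m/s) = 30.28 ft/s

30.3 ft/s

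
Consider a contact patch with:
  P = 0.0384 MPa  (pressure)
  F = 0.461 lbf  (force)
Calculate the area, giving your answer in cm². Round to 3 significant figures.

0.534 cm²

Solving P = F/A for A: A = F/P.
P = 0.0384 MPa = 38400 Pa; F = 0.461 lbf = 2.051 N.
A = 5.340×10^-5 m²
5.340×10^-5 m² × (1 cm² / 1.000×10^-4 m²) = 0.5340 cm²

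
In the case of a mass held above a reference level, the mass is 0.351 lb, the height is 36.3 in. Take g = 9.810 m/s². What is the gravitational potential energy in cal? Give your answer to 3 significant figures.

0.344 cal

Directly: PE = mgh.
m = 0.351 lb = 0.1592 kg; h = 36.3 in = 0.9220 m; g = 9.810 m/s².
PE = 1.440 J  (the unit combination reduces to kg·m²/s² = J)
1.440 J × (1 cal / 4.184 J) = 0.3442 cal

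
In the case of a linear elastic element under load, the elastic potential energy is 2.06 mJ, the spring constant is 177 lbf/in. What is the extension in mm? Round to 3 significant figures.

Solving U = ½k·x² for x: x = √(2U/k).
U = 2.06 mJ = 0.002060 J; k = 177 lbf/in = 30997 N/m.
x = 3.646×10^-4 m
3.646×10^-4 m × (1 mm / 0.001000 m) = 0.3646 mm

0.365 mm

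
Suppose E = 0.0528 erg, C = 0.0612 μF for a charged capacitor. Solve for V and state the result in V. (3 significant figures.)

0.415 V

Rearranging: V = √(2E/C).
E = 0.0528 erg = 5.280×10^-9 J; C = 0.0612 μF = 6.120×10^-8 F.
V = 0.4154 V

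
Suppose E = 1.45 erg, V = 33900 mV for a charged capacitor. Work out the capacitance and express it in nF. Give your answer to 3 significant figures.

0.252 nF

Solving E = ½C·V² for C: C = 2E/V².
E = 1.45 erg = 1.450×10^-7 J; V = 33900 mV = 33.90 V.
C = 2.523×10^-10 F
2.523×10^-10 F × (1 nF / 1.000×10^-9 F) = 0.2523 nF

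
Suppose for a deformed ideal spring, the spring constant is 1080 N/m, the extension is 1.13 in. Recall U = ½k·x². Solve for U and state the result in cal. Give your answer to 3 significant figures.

U is given directly by: U = ½kx².
k = 1080 N/m; x = 1.13 in = 0.02870 m.
U = 0.4449 J  (the unit combination reduces to kg·m²/s² = J)
0.4449 J × (1 cal / 4.184 J) = 0.1063 cal

0.106 cal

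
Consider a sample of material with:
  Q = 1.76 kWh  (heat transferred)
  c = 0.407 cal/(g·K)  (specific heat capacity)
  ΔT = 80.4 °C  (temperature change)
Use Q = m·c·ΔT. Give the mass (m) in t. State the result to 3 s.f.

0.0463 t

Solving Q = m·c·ΔT for m: m = Q/(c·ΔT).
Q = 1.76 kWh = 6.336×10^6 J; c = 0.407 cal/(g·K) = 1703 J/(kg·K); ΔT = 80.4 °C = 80.40 K.
m = 46.28 kg
46.28 kg × (1 t / 1000 kg) = 0.04628 t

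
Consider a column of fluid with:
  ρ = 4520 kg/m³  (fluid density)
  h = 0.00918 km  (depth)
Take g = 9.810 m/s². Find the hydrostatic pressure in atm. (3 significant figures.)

Directly: P = ρgh.
ρ = 4520 kg/m³; h = 0.00918 km = 9.180 m; g = 9.810 m/s².
P = 4.071×10^5 Pa  (the unit combination reduces to kg/(m·s²) = Pa)
4.071×10^5 Pa × (1 atm / 1.013×10^5 Pa) = 4.017 atm

4.02 atm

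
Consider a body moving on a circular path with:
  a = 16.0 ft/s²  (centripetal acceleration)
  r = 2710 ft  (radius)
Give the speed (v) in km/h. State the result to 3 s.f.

228 km/h

Rearranging a = v²/r for v: v = √(a·r).
a = 16.0 ft/s² = 4.877 m/s²; r = 2710 ft = 826.0 m.
v = 63.47 m/s
63.47 m/s × (1 km/h / 0.2778 m/s) = 228.5 km/h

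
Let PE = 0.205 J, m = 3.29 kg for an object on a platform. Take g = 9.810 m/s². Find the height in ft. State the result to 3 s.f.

0.0208 ft

Rearranging PE = m·g·h for h: h = PE/(m·g).
PE = 0.205 J; m = 3.29 kg; g = 9.810 m/s².
h = 0.006352 m
0.006352 m × (1 ft / 0.3048 m) = 0.02084 ft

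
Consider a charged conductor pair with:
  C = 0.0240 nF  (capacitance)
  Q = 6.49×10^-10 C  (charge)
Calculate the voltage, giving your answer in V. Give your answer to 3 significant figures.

27.0 V

Solving C = Q/V for V: V = Q/C.
C = 0.0240 nF = 2.400×10^-11 F; Q = 6.49×10^-10 C.
V = 27.04 V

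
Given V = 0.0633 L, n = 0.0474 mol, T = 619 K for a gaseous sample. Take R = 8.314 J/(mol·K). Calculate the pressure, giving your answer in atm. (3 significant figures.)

P is given directly by: P = nRT/V.
V = 0.0633 L = 6.330×10^-5 m³; n = 0.0474 mol; T = 619 K; R = 8.314 J/(mol·K).
P = 3.854×10^6 Pa
3.854×10^6 Pa × (1 atm / 1.013×10^5 Pa) = 38.03 atm

38.0 atm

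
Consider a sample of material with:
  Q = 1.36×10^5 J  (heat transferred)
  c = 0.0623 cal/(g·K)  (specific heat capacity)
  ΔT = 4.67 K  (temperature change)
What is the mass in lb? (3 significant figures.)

246 lb

Rearranging Q = m·c·ΔT for m: m = Q/(c·ΔT).
Q = 1.36×10^5 J; c = 0.0623 cal/(g·K) = 260.7 J/(kg·K); ΔT = 4.67 K.
m = 111.7 kg
111.7 kg × (1 lb / 0.4536 kg) = 246.3 lb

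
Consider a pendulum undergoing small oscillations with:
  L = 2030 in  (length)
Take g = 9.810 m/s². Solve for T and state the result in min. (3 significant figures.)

0.240 min

T is given directly by: T = 2π√(L/g).
L = 2030 in = 51.56 m; g = 9.810 m/s².
T = 14.40 s
14.40 s × (1 min / 60.00 s) = 0.2401 min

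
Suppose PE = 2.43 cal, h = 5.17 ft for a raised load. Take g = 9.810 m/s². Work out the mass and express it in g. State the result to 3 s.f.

658 g

Rearranging: m = PE/(g·h).
PE = 2.43 cal = 10.17 J; h = 5.17 ft = 1.576 m; g = 9.810 m/s².
m = 0.6577 kg
0.6577 kg × (1 g / 0.001000 kg) = 657.7 g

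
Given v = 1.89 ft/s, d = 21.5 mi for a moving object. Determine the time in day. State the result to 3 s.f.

Solving v = d/t for t: t = d/v.
v = 1.89 ft/s = 0.5761 m/s; d = 21.5 mi = 34601 m.
t = 60063 s
60063 s × (1 day / 86400 s) = 0.6952 day

0.695 day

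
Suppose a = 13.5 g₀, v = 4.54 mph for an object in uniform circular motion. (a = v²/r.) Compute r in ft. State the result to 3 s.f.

0.102 ft

Solving a = v²/r for r: r = v²/a.
a = 13.5 g₀ = 132.4 m/s²; v = 4.54 mph = 2.030 m/s.
r = 0.03111 m
0.03111 m × (1 ft / 0.3048 m) = 0.1021 ft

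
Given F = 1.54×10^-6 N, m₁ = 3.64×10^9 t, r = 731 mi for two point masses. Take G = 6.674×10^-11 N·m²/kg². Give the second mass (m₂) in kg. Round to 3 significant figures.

8770 kg

From Newton's law of gravitation: m₂ = F·r²/(G·m₁).
F = 1.54×10^-6 N; m₁ = 3.64×10^9 t = 3.640×10^12 kg; r = 731 mi = 1.176×10^6 m; G = 6.674×10^-11 N·m²/kg².
m₂ = 8773 kg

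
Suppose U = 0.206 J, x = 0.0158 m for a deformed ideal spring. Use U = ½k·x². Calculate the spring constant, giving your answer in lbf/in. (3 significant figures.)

Solving U = ½k·x² for k: k = 2U/x².
U = 0.206 J; x = 0.0158 m.
k = 1650 N/m
1650 N/m × (1 lbf/in / 175.1 N/m) = 9.424 lbf/in

9.42 lbf/in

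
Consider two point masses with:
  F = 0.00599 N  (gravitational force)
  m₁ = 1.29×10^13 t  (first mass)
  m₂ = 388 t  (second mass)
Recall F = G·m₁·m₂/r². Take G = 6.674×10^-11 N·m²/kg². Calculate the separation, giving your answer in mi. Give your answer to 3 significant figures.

4640 mi

From Newton's law of gravitation: r = √(G·m₁m₂/F).
F = 0.00599 N; m₁ = 1.29×10^13 t = 1.290×10^16 kg; m₂ = 388 t = 3.880×10^5 kg; G = 6.674×10^-11 N·m²/kg².
r = 7.468×10^6 m
7.468×10^6 m × (1 mi / 1609 m) = 4640 mi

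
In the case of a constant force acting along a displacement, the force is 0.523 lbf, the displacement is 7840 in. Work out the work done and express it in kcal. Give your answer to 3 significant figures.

0.111 kcal

Directly: W = F·d.
F = 0.523 lbf = 2.326 N; d = 7840 in = 199.1 m.
W = 463.3 J
463.3 J × (1 kcal / 4184 J) = 0.1107 kcal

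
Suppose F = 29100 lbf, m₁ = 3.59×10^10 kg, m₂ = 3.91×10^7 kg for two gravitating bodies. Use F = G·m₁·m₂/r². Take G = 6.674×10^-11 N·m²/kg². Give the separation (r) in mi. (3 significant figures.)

0.0167 mi

Solving F = G·m₁·m₂/r² for r: r = √(G·m₁m₂/F).
F = 29100 lbf = 1.294×10^5 N; m₁ = 3.59×10^10 kg; m₂ = 3.91×10^7 kg; G = 6.674×10^-11 N·m²/kg².
r = 26.90 m
26.90 m × (1 mi / 1609 m) = 0.01672 mi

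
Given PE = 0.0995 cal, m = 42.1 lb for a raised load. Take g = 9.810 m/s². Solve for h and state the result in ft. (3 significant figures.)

Rearranging: h = PE/(m·g).
PE = 0.0995 cal = 0.4163 J; m = 42.1 lb = 19.10 kg; g = 9.810 m/s².
h = 0.002222 m
0.002222 m × (1 ft / 0.3048 m) = 0.007291 ft

0.00729 ft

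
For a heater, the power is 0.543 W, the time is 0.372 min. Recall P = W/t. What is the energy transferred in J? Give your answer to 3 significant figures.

Solving P = W/t for W: W = P·t.
P = 0.543 W; t = 0.372 min = 22.32 s.
W = 12.12 J  (the unit combination reduces to kg·m²/s² = J)

12.1 J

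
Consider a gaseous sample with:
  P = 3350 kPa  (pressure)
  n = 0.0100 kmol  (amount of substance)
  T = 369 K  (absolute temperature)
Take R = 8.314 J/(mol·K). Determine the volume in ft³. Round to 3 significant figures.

0.323 ft³

From the ideal-gas law: V = nRT/P.
P = 3350 kPa = 3.350×10^6 Pa; n = 0.0100 kmol = 10.00 mol; T = 369 K; R = 8.314 J/(mol·K).
V = 0.009158 m³
0.009158 m³ × (1 ft³ / 0.02832 m³) = 0.3234 ft³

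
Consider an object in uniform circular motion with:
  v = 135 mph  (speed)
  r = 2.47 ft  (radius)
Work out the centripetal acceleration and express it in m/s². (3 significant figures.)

Directly: a = v²/r.
v = 135 mph = 60.35 m/s; r = 2.47 ft = 0.7529 m.
a = 4838 m/s²

4840 m/s²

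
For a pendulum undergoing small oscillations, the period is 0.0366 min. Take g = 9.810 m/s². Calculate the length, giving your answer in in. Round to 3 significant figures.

47.2 in

Solving T = 2π√(L/g) for L: L = g·(T/2π)².
T = 0.0366 min = 2.196 s; g = 9.810 m/s².
L = 1.198 m
1.198 m × (1 in / 0.02540 m) = 47.18 in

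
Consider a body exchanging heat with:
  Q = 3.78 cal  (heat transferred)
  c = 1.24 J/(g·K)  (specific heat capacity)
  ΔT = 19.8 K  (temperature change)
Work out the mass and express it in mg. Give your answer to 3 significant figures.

644 mg

Rearranging Q = m·c·ΔT for m: m = Q/(c·ΔT).
Q = 3.78 cal = 15.82 J; c = 1.24 J/(g·K) = 1240 J/(kg·K); ΔT = 19.8 K.
m = 6.442×10^-4 kg
6.442×10^-4 kg × (1 mg / 1.000×10^-6 kg) = 644.2 mg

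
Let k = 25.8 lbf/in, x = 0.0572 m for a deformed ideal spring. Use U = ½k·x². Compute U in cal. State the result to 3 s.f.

1.77 cal

Directly: U = ½kx².
k = 25.8 lbf/in = 4518 N/m; x = 0.0572 m.
U = 7.392 J  (the unit combination reduces to kg·m²/s² = J)
7.392 J × (1 cal / 4.184 J) = 1.767 cal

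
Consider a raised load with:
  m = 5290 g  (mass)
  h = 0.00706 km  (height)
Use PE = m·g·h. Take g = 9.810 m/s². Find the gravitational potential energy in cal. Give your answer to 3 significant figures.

87.6 cal

PE is given directly by: PE = mgh.
m = 5290 g = 5.290 kg; h = 0.00706 km = 7.060 m; g = 9.810 m/s².
PE = 366.4 J
366.4 J × (1 cal / 4.184 J) = 87.57 cal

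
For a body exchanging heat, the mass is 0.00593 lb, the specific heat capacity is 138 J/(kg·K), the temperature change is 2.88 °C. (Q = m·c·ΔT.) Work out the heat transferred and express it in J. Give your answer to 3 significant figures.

1.07 J

Q is given directly by: Q = mcΔT.
m = 0.00593 lb = 0.002690 kg; c = 138 J/(kg·K); ΔT = 2.88 °C = 2.880 K.
Q = 1.069 J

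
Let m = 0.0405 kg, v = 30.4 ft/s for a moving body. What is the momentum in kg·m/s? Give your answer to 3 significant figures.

p is given directly by: p = mv.
m = 0.0405 kg; v = 30.4 ft/s = 9.266 m/s.
p = 0.3753 kg·m/s

0.375 kg·m/s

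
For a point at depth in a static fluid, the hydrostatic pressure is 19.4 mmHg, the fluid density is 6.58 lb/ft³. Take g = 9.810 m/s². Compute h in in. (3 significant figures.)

Rearranging P = ρ·g·h for h: h = P/(ρ·g).
P = 19.4 mmHg = 2586 Pa; ρ = 6.58 lb/ft³ = 105.4 kg/m³; g = 9.810 m/s².
h = 2.501 m
2.501 m × (1 in / 0.02540 m) = 98.48 in

98.5 in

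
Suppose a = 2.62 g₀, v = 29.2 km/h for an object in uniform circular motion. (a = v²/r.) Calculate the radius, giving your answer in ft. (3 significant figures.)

Solving a = v²/r for r: r = v²/a.
a = 2.62 g₀ = 25.69 m/s²; v = 29.2 km/h = 8.111 m/s.
r = 2.561 m
2.561 m × (1 ft / 0.3048 m) = 8.401 ft

8.40 ft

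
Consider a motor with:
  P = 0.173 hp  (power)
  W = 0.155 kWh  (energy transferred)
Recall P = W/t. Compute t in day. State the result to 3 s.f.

Solving P = W/t for t: t = W/P.
P = 0.173 hp = 129.0 W; W = 0.155 kWh = 5.580×10^5 J.
t = 4325 s
4325 s × (1 day / 86400 s) = 0.05006 day

0.0501 day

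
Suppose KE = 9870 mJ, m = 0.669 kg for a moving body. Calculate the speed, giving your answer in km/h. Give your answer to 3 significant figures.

Rearranging KE = ½mv² for v: v = √(2·KE/m).
KE = 9870 mJ = 9.870 J; m = 0.669 kg.
v = 5.432 m/s
5.432 m/s × (1 km/h / 0.2778 m/s) = 19.56 km/h

19.6 km/h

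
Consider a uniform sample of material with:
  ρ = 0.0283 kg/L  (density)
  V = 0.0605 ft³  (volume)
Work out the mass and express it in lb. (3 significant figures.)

0.107 lb

Rearranging ρ = m/V for m: m = ρV.
ρ = 0.0283 kg/L = 28.30 kg/m³; V = 0.0605 ft³ = 0.001713 m³.
m = 0.04848 kg
0.04848 kg × (1 lb / 0.4536 kg) = 0.1069 lb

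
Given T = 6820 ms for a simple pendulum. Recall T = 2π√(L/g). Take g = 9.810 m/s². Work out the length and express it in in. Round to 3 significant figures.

Rearranging: L = g·(T/2π)².
T = 6820 ms = 6.820 s; g = 9.810 m/s².
L = 11.56 m
11.56 m × (1 in / 0.02540 m) = 455.0 in

455 in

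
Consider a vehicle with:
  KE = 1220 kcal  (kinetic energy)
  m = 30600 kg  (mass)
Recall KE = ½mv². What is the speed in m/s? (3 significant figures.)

18.3 m/s

Solving KE = ½mv² for v: v = √(2·KE/m).
KE = 1220 kcal = 5.104×10^6 J; m = 30600 kg.
v = 18.27 m/s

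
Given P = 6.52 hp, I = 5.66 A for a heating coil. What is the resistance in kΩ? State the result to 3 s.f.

Rearranging: R = P/I².
P = 6.52 hp = 4862 W; I = 5.66 A.
R = 151.8 Ω
151.8 Ω × (1 kΩ / 1000 Ω) = 0.1518 kΩ

0.152 kΩ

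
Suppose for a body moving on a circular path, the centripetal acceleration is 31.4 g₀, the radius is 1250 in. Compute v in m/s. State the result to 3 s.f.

98.9 m/s

Rearranging a = v²/r for v: v = √(a·r).
a = 31.4 g₀ = 307.9 m/s²; r = 1250 in = 31.75 m.
v = 98.88 m/s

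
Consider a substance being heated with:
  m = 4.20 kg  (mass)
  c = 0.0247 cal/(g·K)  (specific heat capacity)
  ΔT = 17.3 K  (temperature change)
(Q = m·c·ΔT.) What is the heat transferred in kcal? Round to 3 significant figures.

1.79 kcal

Q is given directly by: Q = mcΔT.
m = 4.20 kg; c = 0.0247 cal/(g·K) = 103.3 J/(kg·K); ΔT = 17.3 K.
Q = 7509 J
7509 J × (1 kcal / 4184 J) = 1.795 kcal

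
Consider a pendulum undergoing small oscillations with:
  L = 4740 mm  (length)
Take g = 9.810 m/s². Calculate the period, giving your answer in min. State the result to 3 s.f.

0.0728 min

Directly: T = 2π√(L/g).
L = 4740 mm = 4.740 m; g = 9.810 m/s².
T = 4.368 s
4.368 s × (1 min / 60.00 s) = 0.07279 min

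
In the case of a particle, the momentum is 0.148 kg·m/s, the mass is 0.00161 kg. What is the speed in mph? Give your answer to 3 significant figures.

Rearranging p = m·v for v: v = p/m.
p = 0.148 kg·m/s; m = 0.00161 kg.
v = 91.93 m/s
91.93 m/s × (1 mph / 0.4470 m/s) = 205.6 mph

206 mph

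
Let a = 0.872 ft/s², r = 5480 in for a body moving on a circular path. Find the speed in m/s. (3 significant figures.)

6.08 m/s

Solving a = v²/r for v: v = √(a·r).
a = 0.872 ft/s² = 0.2658 m/s²; r = 5480 in = 139.2 m.
v = 6.082 m/s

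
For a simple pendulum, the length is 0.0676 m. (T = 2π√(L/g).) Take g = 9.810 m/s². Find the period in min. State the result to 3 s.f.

T is given directly by: T = 2π√(L/g).
L = 0.0676 m; g = 9.810 m/s².
T = 0.5216 s
0.5216 s × (1 min / 60.00 s) = 0.008693 min

0.00869 min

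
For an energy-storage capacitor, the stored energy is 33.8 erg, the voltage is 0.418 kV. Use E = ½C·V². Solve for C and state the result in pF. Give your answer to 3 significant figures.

Solving E = ½C·V² for C: C = 2E/V².
E = 33.8 erg = 3.380×10^-6 J; V = 0.418 kV = 418.0 V.
C = 3.869×10^-11 F
3.869×10^-11 F × (1 pF / 1.000×10^-12 F) = 38.69 pF

38.7 pF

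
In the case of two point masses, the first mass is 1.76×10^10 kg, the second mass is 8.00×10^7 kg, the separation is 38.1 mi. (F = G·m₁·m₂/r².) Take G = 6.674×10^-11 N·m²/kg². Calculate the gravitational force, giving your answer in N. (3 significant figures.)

F is given directly by: F = Gm₁m₂/r².
m₁ = 1.76×10^10 kg; m₂ = 8.00×10^7 kg; r = 38.1 mi = 61316 m; G = 6.674×10^-11 N·m²/kg².
F = 0.02499 N

0.0250 N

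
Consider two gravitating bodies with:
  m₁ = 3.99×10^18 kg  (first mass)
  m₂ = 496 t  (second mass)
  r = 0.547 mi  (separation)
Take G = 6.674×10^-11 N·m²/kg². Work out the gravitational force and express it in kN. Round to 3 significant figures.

1.70×10^5 kN

F is given directly by: F = Gm₁m₂/r².
m₁ = 3.99×10^18 kg; m₂ = 496 t = 4.960×10^5 kg; r = 0.547 mi = 880.3 m; G = 6.674×10^-11 N·m²/kg².
F = 1.704×10^8 N  (the unit combination reduces to kg·m/s² = N)
1.704×10^8 N × (1 kN / 1000 N) = 1.704×10^5 kN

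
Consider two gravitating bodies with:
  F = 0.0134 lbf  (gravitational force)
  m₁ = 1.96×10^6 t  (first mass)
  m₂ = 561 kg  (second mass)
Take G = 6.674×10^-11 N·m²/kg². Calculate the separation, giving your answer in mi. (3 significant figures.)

Solving F = G·m₁·m₂/r² for r: r = √(G·m₁m₂/F).
F = 0.0134 lbf = 0.05961 N; m₁ = 1.96×10^6 t = 1.960×10^9 kg; m₂ = 561 kg; G = 6.674×10^-11 N·m²/kg².
r = 35.09 m
35.09 m × (1 mi / 1609 m) = 0.02180 mi

0.0218 mi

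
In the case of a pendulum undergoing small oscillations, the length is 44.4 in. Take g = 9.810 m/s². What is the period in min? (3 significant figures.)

0.0355 min

Directly: T = 2π√(L/g).
L = 44.4 in = 1.128 m; g = 9.810 m/s².
T = 2.130 s
2.130 s × (1 min / 60.00 s) = 0.03551 min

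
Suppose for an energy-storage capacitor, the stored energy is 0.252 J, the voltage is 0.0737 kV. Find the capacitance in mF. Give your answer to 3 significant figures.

0.0928 mF

Rearranging E = ½C·V² for C: C = 2E/V².
E = 0.252 J; V = 0.0737 kV = 73.70 V.
C = 9.279×10^-5 F
9.279×10^-5 F × (1 mF / 0.001000 F) = 0.09279 mF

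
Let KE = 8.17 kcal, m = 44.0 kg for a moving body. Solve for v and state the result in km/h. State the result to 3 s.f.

142 km/h

Rearranging KE = ½mv² for v: v = √(2·KE/m).
KE = 8.17 kcal = 34183 J; m = 44.0 kg.
v = 39.42 m/s
39.42 m/s × (1 km/h / 0.2778 m/s) = 141.9 km/h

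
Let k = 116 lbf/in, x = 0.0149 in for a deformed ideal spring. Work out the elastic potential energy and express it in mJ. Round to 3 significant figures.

1.45 mJ

U is given directly by: U = ½kx².
k = 116 lbf/in = 20315 N/m; x = 0.0149 in = 3.785×10^-4 m.
U = 0.001455 J  (the unit combination reduces to kg·m²/s² = J)
0.001455 J × (1 mJ / 0.001000 J) = 1.455 mJ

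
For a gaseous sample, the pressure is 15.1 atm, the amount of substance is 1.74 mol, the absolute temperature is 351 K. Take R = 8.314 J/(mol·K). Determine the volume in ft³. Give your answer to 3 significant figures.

0.117 ft³

From the ideal-gas law: V = nRT/P.
P = 15.1 atm = 1.530×10^6 Pa; n = 1.74 mol; T = 351 K; R = 8.314 J/(mol·K).
V = 0.003319 m³
0.003319 m³ × (1 ft³ / 0.02832 m³) = 0.1172 ft³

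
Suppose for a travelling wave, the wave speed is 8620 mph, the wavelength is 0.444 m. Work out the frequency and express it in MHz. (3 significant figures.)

Rearranging: f = v/λ.
v = 8620 mph = 3853 m/s; λ = 0.444 m.
f = 8679 Hz
8679 Hz × (1 MHz / 1.000×10^6 Hz) = 0.008679 MHz

0.00868 MHz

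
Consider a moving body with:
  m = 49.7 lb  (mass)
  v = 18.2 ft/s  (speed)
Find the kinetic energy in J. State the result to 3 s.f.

347 J

Directly: KE = ½mv².
m = 49.7 lb = 22.54 kg; v = 18.2 ft/s = 5.547 m/s.
KE = 346.9 J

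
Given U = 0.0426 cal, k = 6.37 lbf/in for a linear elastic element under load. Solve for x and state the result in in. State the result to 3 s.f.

0.704 in

Rearranging U = ½k·x² for x: x = √(2U/k).
U = 0.0426 cal = 0.1782 J; k = 6.37 lbf/in = 1116 N/m.
x = 0.01788 m
0.01788 m × (1 in / 0.02540 m) = 0.7038 in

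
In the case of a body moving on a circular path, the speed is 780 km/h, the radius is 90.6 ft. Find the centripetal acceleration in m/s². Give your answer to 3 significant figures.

1700 m/s²

Directly: a = v²/r.
v = 780 km/h = 216.7 m/s; r = 90.6 ft = 27.61 m.
a = 1700 m/s²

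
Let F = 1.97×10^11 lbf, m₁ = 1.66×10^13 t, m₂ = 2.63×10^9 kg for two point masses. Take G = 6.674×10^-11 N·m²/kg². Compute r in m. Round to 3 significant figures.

57.7 m

From Newton's law of gravitation: r = √(G·m₁m₂/F).
F = 1.97×10^11 lbf = 8.763×10^11 N; m₁ = 1.66×10^13 t = 1.660×10^16 kg; m₂ = 2.63×10^9 kg; G = 6.674×10^-11 N·m²/kg².
r = 57.66 m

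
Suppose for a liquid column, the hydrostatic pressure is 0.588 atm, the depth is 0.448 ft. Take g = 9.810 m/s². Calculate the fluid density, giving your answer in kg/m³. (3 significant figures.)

44500 kg/m³

Rearranging P = ρ·g·h for ρ: ρ = P/(g·h).
P = 0.588 atm = 59579 Pa; h = 0.448 ft = 0.1366 m; g = 9.810 m/s².
ρ = 44477 kg/m³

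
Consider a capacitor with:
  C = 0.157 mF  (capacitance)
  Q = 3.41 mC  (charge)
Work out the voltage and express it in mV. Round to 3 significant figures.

21700 mV

Rearranging: V = Q/C.
C = 0.157 mF = 1.570×10^-4 F; Q = 3.41 mC = 0.003410 C.
V = 21.72 V  (the unit combination reduces to kg·m²/(A·s³) = V)
21.72 V × (1 mV / 0.001000 V) = 21720 mV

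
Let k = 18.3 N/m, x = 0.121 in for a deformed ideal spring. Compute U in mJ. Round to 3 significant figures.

0.0864 mJ

U is given directly by: U = ½kx².
k = 18.3 N/m; x = 0.121 in = 0.003073 m.
U = 8.643×10^-5 J  (the unit combination reduces to kg·m²/s² = J)
8.643×10^-5 J × (1 mJ / 0.001000 J) = 0.08643 mJ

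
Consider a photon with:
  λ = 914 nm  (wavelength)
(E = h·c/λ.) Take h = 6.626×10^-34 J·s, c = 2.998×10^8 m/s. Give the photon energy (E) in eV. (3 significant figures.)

Directly: E = hc/λ.
λ = 914 nm = 9.140×10^-7 m; h = 6.626×10^-34 J·s; c = 2.998×10^8 m/s.
E = 2.173×10^-19 J  (the unit combination reduces to kg·m²/s² = J)
2.173×10^-19 J × (1 eV / 1.602×10^-19 J) = 1.357 eV

1.36 eV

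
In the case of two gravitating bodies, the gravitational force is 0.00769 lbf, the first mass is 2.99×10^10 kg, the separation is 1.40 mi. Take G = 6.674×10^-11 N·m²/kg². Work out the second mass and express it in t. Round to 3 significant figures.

Rearranging: m₂ = F·r²/(G·m₁).
F = 0.00769 lbf = 0.03421 N; m₁ = 2.99×10^10 kg; r = 1.40 mi = 2253 m; G = 6.674×10^-11 N·m²/kg².
m₂ = 87018 kg
87018 kg × (1 t / 1000 kg) = 87.02 t

87.0 t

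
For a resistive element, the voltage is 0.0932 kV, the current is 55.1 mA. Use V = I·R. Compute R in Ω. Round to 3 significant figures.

1690 Ω

From Ohm's law: R = V/I.
V = 0.0932 kV = 93.20 V; I = 55.1 mA = 0.05510 A.
R = 1691 Ω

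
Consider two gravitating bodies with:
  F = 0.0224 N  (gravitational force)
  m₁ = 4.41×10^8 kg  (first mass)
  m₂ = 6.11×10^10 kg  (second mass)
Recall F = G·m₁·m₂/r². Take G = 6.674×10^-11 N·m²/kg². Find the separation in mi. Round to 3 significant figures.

From Newton's law of gravitation: r = √(G·m₁m₂/F).
F = 0.0224 N; m₁ = 4.41×10^8 kg; m₂ = 6.11×10^10 kg; G = 6.674×10^-11 N·m²/kg².
r = 2.833×10^5 m
2.833×10^5 m × (1 mi / 1609 m) = 176.1 mi

176 mi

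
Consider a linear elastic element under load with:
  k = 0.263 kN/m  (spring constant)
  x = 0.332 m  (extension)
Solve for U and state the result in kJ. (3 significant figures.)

0.0145 kJ

Directly: U = ½kx².
k = 0.263 kN/m = 263.0 N/m; x = 0.332 m.
U = 14.49 J  (the unit combination reduces to kg·m²/s² = J)
14.49 J × (1 kJ / 1000 J) = 0.01449 kJ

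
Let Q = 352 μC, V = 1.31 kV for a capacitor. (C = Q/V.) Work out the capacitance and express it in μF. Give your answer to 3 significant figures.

C is given directly by: C = Q/V.
Q = 352 μC = 3.520×10^-4 C; V = 1.31 kV = 1310 V.
C = 2.687×10^-7 F
2.687×10^-7 F × (1 μF / 1.000×10^-6 F) = 0.2687 μF

0.269 μF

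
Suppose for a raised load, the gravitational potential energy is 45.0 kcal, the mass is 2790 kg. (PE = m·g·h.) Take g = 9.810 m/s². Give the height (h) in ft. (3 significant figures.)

Rearranging: h = PE/(m·g).
PE = 45.0 kcal = 1.883×10^5 J; m = 2790 kg; g = 9.810 m/s².
h = 6.879 m
6.879 m × (1 ft / 0.3048 m) = 22.57 ft

22.6 ft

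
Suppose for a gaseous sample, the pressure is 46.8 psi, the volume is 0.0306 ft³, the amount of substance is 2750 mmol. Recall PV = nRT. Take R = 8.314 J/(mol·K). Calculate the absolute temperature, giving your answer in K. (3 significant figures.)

Solving PV = nRT for T: T = PV/(nR).
P = 46.8 psi = 3.227×10^5 Pa; V = 0.0306 ft³ = 8.665×10^-4 m³; n = 2750 mmol = 2.750 mol; R = 8.314 J/(mol·K).
T = 12.23 K

12.2 K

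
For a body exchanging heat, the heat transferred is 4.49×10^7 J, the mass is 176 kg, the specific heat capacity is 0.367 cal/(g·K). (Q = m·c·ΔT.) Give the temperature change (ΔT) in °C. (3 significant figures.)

Rearranging Q = m·c·ΔT for ΔT: ΔT = Q/(m·c).
Q = 4.49×10^7 J; m = 176 kg; c = 0.367 cal/(g·K) = 1536 J/(kg·K).
ΔT = 166.1 K
Since 1 °C = 1 K, 166.1 °C.

166 °C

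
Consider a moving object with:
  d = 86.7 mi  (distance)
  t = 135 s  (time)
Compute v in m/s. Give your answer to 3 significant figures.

Directly: v = d/t.
d = 86.7 mi = 1.395×10^5 m; t = 135 s.
v = 1034 m/s

1030 m/s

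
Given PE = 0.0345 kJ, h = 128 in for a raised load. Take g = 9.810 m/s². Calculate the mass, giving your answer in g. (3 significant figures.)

Rearranging PE = m·g·h for m: m = PE/(g·h).
PE = 0.0345 kJ = 34.50 J; h = 128 in = 3.251 m; g = 9.810 m/s².
m = 1.082 kg
1.082 kg × (1 g / 0.001000 kg) = 1082 g

1080 g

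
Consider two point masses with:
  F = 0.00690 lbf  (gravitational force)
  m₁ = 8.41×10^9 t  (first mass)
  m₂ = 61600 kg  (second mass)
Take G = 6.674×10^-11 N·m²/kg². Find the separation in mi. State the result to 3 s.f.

From Newton's law of gravitation: r = √(G·m₁m₂/F).
F = 0.00690 lbf = 0.03069 N; m₁ = 8.41×10^9 t = 8.410×10^12 kg; m₂ = 61600 kg; G = 6.674×10^-11 N·m²/kg².
r = 33563 m
33563 m × (1 mi / 1609 m) = 20.86 mi

20.9 mi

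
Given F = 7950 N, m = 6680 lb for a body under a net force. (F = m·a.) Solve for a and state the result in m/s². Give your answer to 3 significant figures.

2.62 m/s²

Rearranging: a = F/m.
F = 7950 N; m = 6680 lb = 3030 kg.
a = 2.624 m/s²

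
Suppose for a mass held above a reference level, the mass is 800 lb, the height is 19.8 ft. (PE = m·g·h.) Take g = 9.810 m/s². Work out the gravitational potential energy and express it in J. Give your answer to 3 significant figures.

PE is given directly by: PE = mgh.
m = 800 lb = 362.9 kg; h = 19.8 ft = 6.035 m; g = 9.810 m/s².
PE = 21483 J  (the unit combination reduces to kg·m²/s² = J)

21500 J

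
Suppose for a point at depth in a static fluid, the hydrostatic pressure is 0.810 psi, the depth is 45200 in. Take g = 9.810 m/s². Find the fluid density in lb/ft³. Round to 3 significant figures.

Rearranging P = ρ·g·h for ρ: ρ = P/(g·h).
P = 0.810 psi = 5585 Pa; h = 45200 in = 1148 m; g = 9.810 m/s².
ρ = 0.4959 kg/m³
0.4959 kg/m³ × (1 lb/ft³ / 16.02 kg/m³) = 0.03096 lb/ft³

0.0310 lb/ft³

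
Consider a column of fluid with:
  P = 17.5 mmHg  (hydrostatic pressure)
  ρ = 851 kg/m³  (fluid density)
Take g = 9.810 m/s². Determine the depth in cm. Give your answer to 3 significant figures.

Rearranging: h = P/(ρ·g).
P = 17.5 mmHg = 2333 Pa; ρ = 851 kg/m³; g = 9.810 m/s².
h = 0.2795 m
0.2795 m × (1 cm / 0.01000 m) = 27.95 cm

27.9 cm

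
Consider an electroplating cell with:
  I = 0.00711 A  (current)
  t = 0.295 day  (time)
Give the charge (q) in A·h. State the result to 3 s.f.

0.0503 A·h

q is given directly by: q = It.
I = 0.00711 A; t = 0.295 day = 25488 s.
q = 181.2 C
181.2 C × (1 A·h / 3600 C) = 0.05034 A·h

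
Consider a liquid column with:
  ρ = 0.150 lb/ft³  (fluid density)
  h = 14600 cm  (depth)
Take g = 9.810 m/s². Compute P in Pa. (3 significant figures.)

3440 Pa

P is given directly by: P = ρgh.
ρ = 0.150 lb/ft³ = 2.403 kg/m³; h = 14600 cm = 146.0 m; g = 9.810 m/s².
P = 3441 Pa  (the unit combination reduces to kg/(m·s²) = Pa)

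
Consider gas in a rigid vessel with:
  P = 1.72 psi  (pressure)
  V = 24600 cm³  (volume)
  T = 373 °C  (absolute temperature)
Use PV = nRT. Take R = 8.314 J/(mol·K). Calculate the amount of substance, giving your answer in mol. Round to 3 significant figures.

0.0543 mol

Rearranging PV = nRT for n: n = PV/(RT).
P = 1.72 psi = 11859 Pa; V = 24600 cm³ = 0.02460 m³; T = 373 °C = 646.1 K; R = 8.314 J/(mol·K).
n = 0.05430 mol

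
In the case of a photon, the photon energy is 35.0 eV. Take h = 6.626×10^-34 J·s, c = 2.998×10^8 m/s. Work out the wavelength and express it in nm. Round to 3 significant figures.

Rearranging: λ = hc/E.
E = 35.0 eV = 5.608×10^-18 J; h = 6.626×10^-34 J·s; c = 2.998×10^8 m/s.
λ = 3.542×10^-8 m
3.542×10^-8 m × (1 nm / 1.000×10^-9 m) = 35.42 nm

35.4 nm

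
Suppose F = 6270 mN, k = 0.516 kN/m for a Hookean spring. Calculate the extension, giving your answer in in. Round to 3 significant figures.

From Hooke's law: x = F/k.
F = 6270 mN = 6.270 N; k = 0.516 kN/m = 516.0 N/m.
x = 0.01215 m
0.01215 m × (1 in / 0.02540 m) = 0.4784 in

0.478 in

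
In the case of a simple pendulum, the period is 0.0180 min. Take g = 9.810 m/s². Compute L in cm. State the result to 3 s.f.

29.0 cm

Rearranging: L = g·(T/2π)².
T = 0.0180 min = 1.080 s; g = 9.810 m/s².
L = 0.2898 m
0.2898 m × (1 cm / 0.01000 m) = 28.98 cm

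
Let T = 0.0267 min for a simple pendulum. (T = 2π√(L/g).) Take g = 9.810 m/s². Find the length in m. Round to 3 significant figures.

0.638 m

Rearranging: L = g·(T/2π)².
T = 0.0267 min = 1.602 s; g = 9.810 m/s².
L = 0.6377 m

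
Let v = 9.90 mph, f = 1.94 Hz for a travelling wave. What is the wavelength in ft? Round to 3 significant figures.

Rearranging v = f·λ for λ: λ = v/f.
v = 9.90 mph = 4.426 m/s; f = 1.94 Hz.
λ = 2.281 m
2.281 m × (1 ft / 0.3048 m) = 7.485 ft

7.48 ft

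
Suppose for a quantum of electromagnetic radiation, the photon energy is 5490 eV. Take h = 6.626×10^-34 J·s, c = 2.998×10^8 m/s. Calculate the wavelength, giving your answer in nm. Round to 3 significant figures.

Solving E = h·c/λ for λ: λ = hc/E.
E = 5490 eV = 8.796×10^-16 J; h = 6.626×10^-34 J·s; c = 2.998×10^8 m/s.
λ = 2.258×10^-10 m
2.258×10^-10 m × (1 nm / 1.000×10^-9 m) = 0.2258 nm

0.226 nm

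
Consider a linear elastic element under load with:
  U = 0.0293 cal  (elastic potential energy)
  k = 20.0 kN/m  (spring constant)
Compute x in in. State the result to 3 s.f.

Solving U = ½k·x² for x: x = √(2U/k).
U = 0.0293 cal = 0.1226 J; k = 20.0 kN/m = 20000 N/m.
x = 0.003501 m
0.003501 m × (1 in / 0.02540 m) = 0.1378 in

0.138 in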